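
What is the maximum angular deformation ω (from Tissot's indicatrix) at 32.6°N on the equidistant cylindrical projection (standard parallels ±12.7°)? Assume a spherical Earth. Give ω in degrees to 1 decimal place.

8.4°

With standard parallel φ₀ = 12.7°, the equirectangular projection gives x = Rλ cos φ₀, y = Rφ, so h = 1 and k = cos 12.7° / cos φ.
At 32.6°: h = 1.000, k = 1.158; principal scales a = 1.158, b = 1.000.
sin(ω/2) = (a − b)/(a + b) = 0.1580/2.158 = 0.07320, so ω = 2 arcsin(0.07320) ≈ 8.4°.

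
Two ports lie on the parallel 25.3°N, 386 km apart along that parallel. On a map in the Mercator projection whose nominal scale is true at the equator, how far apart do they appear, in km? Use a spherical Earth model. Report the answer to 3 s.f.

For Mercator, h = k = sec φ (a conformal cylindrical projection has a single point scale, 1/cos φ).
Along the parallel, k = sec 25.3° = 1/0.9041 = 1.106.
Map distance = 386 × 1.106 ≈ 427 km.

427 km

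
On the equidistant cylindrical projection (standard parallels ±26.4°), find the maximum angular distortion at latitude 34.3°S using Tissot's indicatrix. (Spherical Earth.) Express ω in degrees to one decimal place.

The equidistant cylindrical projection with φ₀ = 26.4° has h = 1 (meridians true) and k = cos φ₀ / cos φ along parallels.
At 34.3°: h = 1.000, k = 1.084; principal scales a = 1.084, b = 1.000.
sin(ω/2) = (a − b)/(a + b) = 0.08427/2.084 = 0.04043, so ω = 2 arcsin(0.04043) ≈ 4.6°.

4.6°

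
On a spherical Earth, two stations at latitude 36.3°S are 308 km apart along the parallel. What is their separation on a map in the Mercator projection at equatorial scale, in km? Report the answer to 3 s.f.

382 km

For Mercator, h = k = sec φ (a conformal cylindrical projection has a single point scale, 1/cos φ).
Along the parallel, k = sec 36.3° = 1/0.8059 = 1.241.
Map distance = 308 × 1.241 ≈ 382 km.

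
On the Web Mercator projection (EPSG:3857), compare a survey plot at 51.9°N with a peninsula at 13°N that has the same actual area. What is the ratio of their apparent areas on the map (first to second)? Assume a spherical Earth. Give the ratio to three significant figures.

Mercator areal scale is sec²φ.
At 51.9°: sec²(51.9°) = 1/0.6170² = 2.627.
At 13°: sec²(13°) = 1/0.9744² = 1.053.
Ratio = 2.627/1.053 = cos²(13°)/cos²(51.9°) ≈ 2.49.

2.49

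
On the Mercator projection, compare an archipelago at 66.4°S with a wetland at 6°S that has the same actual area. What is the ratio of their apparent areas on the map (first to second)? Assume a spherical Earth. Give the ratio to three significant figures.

6.17

Mercator is conformal with k = sec φ, so areal scale = k² = sec²φ.
At 66.4°: sec²(66.4°) = 1/0.4003² = 6.239.
At 6°: sec²(6°) = 1/0.9945² = 1.011.
Ratio = 6.239/1.011 = cos²(6°)/cos²(66.4°) ≈ 6.17.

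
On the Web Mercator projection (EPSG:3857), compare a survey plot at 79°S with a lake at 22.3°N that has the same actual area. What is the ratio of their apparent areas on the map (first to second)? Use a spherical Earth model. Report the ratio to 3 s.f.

Mercator is conformal with k = sec φ, so areal scale = k² = sec²φ.
At 79°: sec²(79°) = 1/0.1908² = 27.47.
At 22.3°: sec²(22.3°) = 1/0.9252² = 1.168.
Ratio = 27.47/1.168 = cos²(22.3°)/cos²(79°) ≈ 23.5.

23.5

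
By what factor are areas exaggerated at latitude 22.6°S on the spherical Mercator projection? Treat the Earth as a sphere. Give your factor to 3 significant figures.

1.17

The Mercator projection is conformal; its linear scale factor is the same in every direction and equals sec φ = 1/cos φ.
Areal scale = k² = sec²φ = 1/cos²(22.6°) = 1/0.9232² = 1.173.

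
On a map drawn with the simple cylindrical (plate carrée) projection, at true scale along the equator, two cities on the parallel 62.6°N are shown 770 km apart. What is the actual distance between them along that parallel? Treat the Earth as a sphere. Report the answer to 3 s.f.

354 km

For the equirectangular projection with φ₀ = 0 (plate carrée), h = 1 along meridians and k = sec φ along parallels.
Along the parallel at 62.6°, map distances are exaggerated by k = sec 62.6° = 2.173.
True distance = 770 / 2.173 = 770 × cos 62.6° ≈ 354 km.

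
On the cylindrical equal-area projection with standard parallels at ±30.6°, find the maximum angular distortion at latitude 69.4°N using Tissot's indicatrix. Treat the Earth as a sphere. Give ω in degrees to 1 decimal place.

91.1°

Cylindrical equal-area (φ₀ = 30.6°): h = cos φ / cos 30.6° along meridians, k = cos 30.6° / cos φ along parallels; h·k = 1.
At 69.4°: h = 0.4088, k = 2.446; principal scales a = 2.446, b = 0.4088.
sin(ω/2) = (a − b)/(a + b) = 2.038/2.855 = 0.7137, so ω = 2 arcsin(0.7137) ≈ 91.1°.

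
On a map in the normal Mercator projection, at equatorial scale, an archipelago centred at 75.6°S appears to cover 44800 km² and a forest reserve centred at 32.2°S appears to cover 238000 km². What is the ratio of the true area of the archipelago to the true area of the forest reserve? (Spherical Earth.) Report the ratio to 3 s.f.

0.0163

On Mercator the areal scale is sec²φ, so true area = apparent × cos²φ.
True area of archipelago: 44800 × cos²(75.6°) = 44800 × 0.06185 = 2771 km².
True area of forest reserve: 238000 × cos²(32.2°) = 238000 × 0.7160 = 170400 km².
Ratio = 2771 / 170400 ≈ 0.0163.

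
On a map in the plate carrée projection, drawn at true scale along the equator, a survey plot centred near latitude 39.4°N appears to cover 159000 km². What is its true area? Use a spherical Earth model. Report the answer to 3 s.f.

Plate carrée maps x = Rλ, y = Rφ. The meridian scale is h = 1 and the parallel scale is k = 1/cos φ = sec φ.
Areal scale = h·k = 1 × sec φ; at 39.4°, h = 1.000, k = 1.294, so h·k = 1.294.
True area = apparent / (areal scale) = 159000 / 1.294 ≈ 123000 km².

123000 km²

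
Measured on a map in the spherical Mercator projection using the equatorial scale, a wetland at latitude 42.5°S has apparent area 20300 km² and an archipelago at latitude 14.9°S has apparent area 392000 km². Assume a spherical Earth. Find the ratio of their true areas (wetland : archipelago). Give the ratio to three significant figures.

0.0301

Since Mercator area scale is 1/cos²φ, the true area equals the apparent area multiplied by cos²φ.
True area of wetland: 20300 × cos²(42.5°) = 20300 × 0.5436 = 11030 km².
True area of archipelago: 392000 × cos²(14.9°) = 392000 × 0.9339 = 366100 km².
Ratio = 11030 / 366100 ≈ 0.0301.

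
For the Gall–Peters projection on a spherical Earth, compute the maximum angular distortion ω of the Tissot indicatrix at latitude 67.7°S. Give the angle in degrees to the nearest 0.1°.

67.1°

Gall–Peters is a cylindrical equal-area projection with standard parallels at ±45°. For cylindrical equal-area with standard parallel φ₀, h = cos φ / cos φ₀ and k = cos φ₀ / cos φ, so h·k = 1.
At 67.7°: h = 0.5366, k = 1.863; principal scales a = 1.863, b = 0.5366.
sin(ω/2) = (a − b)/(a + b) = 1.327/2.400 = 0.5528, so ω = 2 arcsin(0.5528) ≈ 67.1°.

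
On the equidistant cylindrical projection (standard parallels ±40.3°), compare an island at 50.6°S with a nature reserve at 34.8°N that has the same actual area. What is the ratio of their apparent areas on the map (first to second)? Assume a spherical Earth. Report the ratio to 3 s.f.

With standard parallel φ₀ = 40.3°, the equirectangular projection gives x = Rλ cos φ₀, y = Rφ, so h = 1 and k = cos 40.3° / cos φ.
Areal scale at 50.6°: h·k = 1.000 × 1.202 = 1.202.
Areal scale at 34.8°: h·k = 1.000 × 0.9288 = 0.9288.
Ratio = 1.202/0.9288 ≈ 1.29.

1.29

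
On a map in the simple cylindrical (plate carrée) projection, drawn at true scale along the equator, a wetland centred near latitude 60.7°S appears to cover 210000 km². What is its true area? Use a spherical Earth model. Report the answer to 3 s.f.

In the plate carrée (x = Rλ, y = Rφ), meridians are true-scale (h = 1) and parallels are stretched by k = sec φ.
Areal scale = h·k = 1 × sec φ; at 60.7°, h = 1.000, k = 2.043, so h·k = 2.043.
True area = apparent / (areal scale) = 210000 / 2.043 ≈ 103000 km².

103000 km²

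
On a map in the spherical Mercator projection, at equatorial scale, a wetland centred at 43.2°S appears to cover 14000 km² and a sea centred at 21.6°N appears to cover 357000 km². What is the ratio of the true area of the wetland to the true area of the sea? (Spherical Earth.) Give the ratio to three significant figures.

0.0241

Since Mercator area scale is 1/cos²φ, the true area equals the apparent area multiplied by cos²φ.
True area of wetland: 14000 × cos²(43.2°) = 14000 × 0.5314 = 7440 km².
True area of sea: 357000 × cos²(21.6°) = 357000 × 0.8645 = 308600 km².
Ratio = 7440 / 308600 ≈ 0.0241.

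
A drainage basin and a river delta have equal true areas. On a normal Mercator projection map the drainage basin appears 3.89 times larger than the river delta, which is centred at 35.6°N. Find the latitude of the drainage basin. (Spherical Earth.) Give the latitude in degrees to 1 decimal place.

65.7°

Mercator areal scale is sec²φ, so apparent-area ratio = sec²φ₁ / sec²φ₂ = cos²φ₂ / cos²φ₁.
cos²φ₂ / cos²φ₁ = 3.89  ⇒  cos φ₁ = cos 35.6° / √3.89 = 0.8131/1.972 = 0.4123.
φ₁ = arccos(0.4123) ≈ 65.7°.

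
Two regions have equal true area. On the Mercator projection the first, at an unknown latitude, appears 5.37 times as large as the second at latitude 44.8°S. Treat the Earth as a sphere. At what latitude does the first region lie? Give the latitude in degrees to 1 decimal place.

72.2°

On Mercator, (apparent₁)/(apparent₂) = sec²φ₁ / sec²φ₂ when true areas are equal.
cos²φ₂ / cos²φ₁ = 5.37  ⇒  cos φ₁ = cos 44.8° / √5.37 = 0.7096/2.317 = 0.3062.
φ₁ = arccos(0.3062) ≈ 72.2°.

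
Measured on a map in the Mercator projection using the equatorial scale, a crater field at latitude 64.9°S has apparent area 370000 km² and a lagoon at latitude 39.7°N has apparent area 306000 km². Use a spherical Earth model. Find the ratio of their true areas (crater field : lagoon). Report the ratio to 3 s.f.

0.368

Since Mercator area scale is 1/cos²φ, the true area equals the apparent area multiplied by cos²φ.
True area of crater field: 370000 × cos²(64.9°) = 370000 × 0.1799 = 66580 km².
True area of lagoon: 306000 × cos²(39.7°) = 306000 × 0.5920 = 181100 km².
Ratio = 66580 / 181100 ≈ 0.368.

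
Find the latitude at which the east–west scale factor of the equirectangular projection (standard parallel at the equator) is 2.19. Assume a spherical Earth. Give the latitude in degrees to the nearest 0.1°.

62.8°

Plate carrée: h = 1, k = sec φ along parallels.
sec φ = 2.19  ⇒  cos φ = 0.4566  ⇒  φ ≈ 62.8°.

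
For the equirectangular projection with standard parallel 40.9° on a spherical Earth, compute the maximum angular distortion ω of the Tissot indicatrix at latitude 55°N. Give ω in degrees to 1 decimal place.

15.8°

The equidistant cylindrical projection with φ₀ = 40.9° has h = 1 (meridians true) and k = cos φ₀ / cos φ along parallels.
At 55°: h = 1.000, k = 1.318; principal scales a = 1.318, b = 1.000.
sin(ω/2) = (a − b)/(a + b) = 0.3178/2.318 = 0.1371, so ω = 2 arcsin(0.1371) ≈ 15.8°.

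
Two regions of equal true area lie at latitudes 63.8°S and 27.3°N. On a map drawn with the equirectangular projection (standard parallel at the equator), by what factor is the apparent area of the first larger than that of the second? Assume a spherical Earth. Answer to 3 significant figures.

Plate carrée maps x = Rλ, y = Rφ. The meridian scale is h = 1 and the parallel scale is k = 1/cos φ = sec φ.
Areal scale at 63.8°: h·k = 1.000 × 2.265 = 2.265.
Areal scale at 27.3°: h·k = 1.000 × 1.125 = 1.125.
Ratio = 2.265/1.125 ≈ 2.01.

2.01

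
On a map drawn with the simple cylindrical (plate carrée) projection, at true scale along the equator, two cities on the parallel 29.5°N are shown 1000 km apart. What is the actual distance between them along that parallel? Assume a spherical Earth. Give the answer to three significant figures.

Plate carrée maps x = Rλ, y = Rφ. The meridian scale is h = 1 and the parallel scale is k = 1/cos φ = sec φ.
Along the parallel at 29.5°, map distances are exaggerated by k = sec 29.5° = 1.149.
True distance = 1000 / 1.149 = 1000 × cos 29.5° ≈ 870 km.

870 km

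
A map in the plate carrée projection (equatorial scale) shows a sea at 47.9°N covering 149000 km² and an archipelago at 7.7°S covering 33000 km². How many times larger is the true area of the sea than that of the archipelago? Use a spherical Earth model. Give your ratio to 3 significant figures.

Plate carrée has h = 1 and k = sec φ, giving areal scale sec φ; true area = (apparent area) · cos φ.
True area of sea: 149000 × cos(47.9°) = 149000 × 0.6704 = 99890 km².
True area of archipelago: 33000 × cos(7.7°) = 33000 × 0.9910 = 32700 km².
Ratio = 99890 / 32700 ≈ 3.05.

3.05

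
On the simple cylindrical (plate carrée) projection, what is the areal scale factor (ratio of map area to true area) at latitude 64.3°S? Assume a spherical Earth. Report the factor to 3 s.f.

In the plate carrée (x = Rλ, y = Rφ), meridians are true-scale (h = 1) and parallels are stretched by k = sec φ.
Areal scale = h·k = 1 × sec φ; at 64.3°, h = 1.000, k = 2.306, so h·k = 2.306.

2.31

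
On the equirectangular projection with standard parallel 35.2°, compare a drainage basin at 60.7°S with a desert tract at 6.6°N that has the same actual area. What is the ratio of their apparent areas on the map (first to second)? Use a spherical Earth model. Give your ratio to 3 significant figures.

2.03

The equidistant cylindrical projection with φ₀ = 35.2° has h = 1 (meridians true) and k = cos φ₀ / cos φ along parallels.
Areal scale at 60.7°: h·k = 1.000 × 1.670 = 1.670.
Areal scale at 6.6°: h·k = 1.000 × 0.8226 = 0.8226.
Ratio = 1.670/0.8226 ≈ 2.03.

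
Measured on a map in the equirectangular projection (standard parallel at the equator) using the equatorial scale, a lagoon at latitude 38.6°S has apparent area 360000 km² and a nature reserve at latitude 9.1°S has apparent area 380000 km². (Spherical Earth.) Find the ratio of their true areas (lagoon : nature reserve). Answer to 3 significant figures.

Plate carrée has h = 1 and k = sec φ, giving areal scale sec φ; true area = (apparent area) · cos φ.
True area of lagoon: 360000 × cos(38.6°) = 360000 × 0.7815 = 281300 km².
True area of nature reserve: 380000 × cos(9.1°) = 380000 × 0.9874 = 375200 km².
Ratio = 281300 / 375200 ≈ 0.750.

0.750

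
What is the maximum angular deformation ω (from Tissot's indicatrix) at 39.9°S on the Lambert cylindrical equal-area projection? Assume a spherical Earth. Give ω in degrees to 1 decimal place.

The Lambert cylindrical equal-area projection is the cylindrical equal-area projection with its standard parallel at the equator (φ₀ = 0). Cylindrical equal-area (φ₀ = 0°): h = cos φ / cos 0° along meridians, k = cos 0° / cos φ along parallels; h·k = 1.
At 39.9°: h = 0.7672, k = 1.304; principal scales a = 1.304, b = 0.7672.
sin(ω/2) = (a − b)/(a + b) = 0.5363/2.071 = 0.2590, so ω = 2 arcsin(0.2590) ≈ 30.0°.

30.0°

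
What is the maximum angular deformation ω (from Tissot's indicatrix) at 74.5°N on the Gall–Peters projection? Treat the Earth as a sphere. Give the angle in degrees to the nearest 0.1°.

97.2°

Gall–Peters is a cylindrical equal-area projection with standard parallels at ±45°. For cylindrical equal-area with standard parallel φ₀, h = cos φ / cos φ₀ and k = cos φ₀ / cos φ, so h·k = 1.
At 74.5°: h = 0.3779, k = 2.646; principal scales a = 2.646, b = 0.3779.
sin(ω/2) = (a − b)/(a + b) = 2.268/3.024 = 0.7500, so ω = 2 arcsin(0.7500) ≈ 97.2°.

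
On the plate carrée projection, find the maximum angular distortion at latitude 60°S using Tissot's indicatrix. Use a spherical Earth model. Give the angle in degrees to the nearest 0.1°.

38.9°

Plate carrée maps x = Rλ, y = Rφ. The meridian scale is h = 1 and the parallel scale is k = 1/cos φ = sec φ.
At 60°: h = 1.000, k = 2.000; principal scales a = 2.000, b = 1.000.
sin(ω/2) = (a − b)/(a + b) = 1.0000/3.000 = 0.3333, so ω = 2 arcsin(0.3333) ≈ 38.9°.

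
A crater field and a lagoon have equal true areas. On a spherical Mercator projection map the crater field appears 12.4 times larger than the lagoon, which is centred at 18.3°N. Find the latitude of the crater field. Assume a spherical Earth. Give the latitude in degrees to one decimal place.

74.4°

On Mercator, (apparent₁)/(apparent₂) = sec²φ₁ / sec²φ₂ when true areas are equal.
cos²φ₂ / cos²φ₁ = 12.4  ⇒  cos φ₁ = cos 18.3° / √12.4 = 0.9494/3.521 = 0.2696.
φ₁ = arccos(0.2696) ≈ 74.4°.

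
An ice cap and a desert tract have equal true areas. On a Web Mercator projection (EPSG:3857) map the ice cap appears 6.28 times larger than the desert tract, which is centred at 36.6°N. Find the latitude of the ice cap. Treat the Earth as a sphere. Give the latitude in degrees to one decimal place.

On Mercator, (apparent₁)/(apparent₂) = sec²φ₁ / sec²φ₂ when true areas are equal.
cos²φ₂ / cos²φ₁ = 6.28  ⇒  cos φ₁ = cos 36.6° / √6.28 = 0.8028/2.506 = 0.3204.
φ₁ = arccos(0.3204) ≈ 71.3°.

71.3°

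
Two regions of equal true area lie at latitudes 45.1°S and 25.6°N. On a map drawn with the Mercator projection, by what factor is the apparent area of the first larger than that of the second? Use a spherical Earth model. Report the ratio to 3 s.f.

1.63

Mercator areal scale is sec²φ.
At 45.1°: sec²(45.1°) = 1/0.7059² = 2.007.
At 25.6°: sec²(25.6°) = 1/0.9018² = 1.230.
Ratio = 2.007/1.230 = cos²(25.6°)/cos²(45.1°) ≈ 1.63.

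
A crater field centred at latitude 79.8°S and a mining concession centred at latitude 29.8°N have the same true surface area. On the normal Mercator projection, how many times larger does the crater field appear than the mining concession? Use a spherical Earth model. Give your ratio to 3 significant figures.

24.0

On Mercator, area is exaggerated by sec²φ = 1/cos²φ.
At 79.8°: sec²(79.8°) = 1/0.1771² = 31.89.
At 29.8°: sec²(29.8°) = 1/0.8678² = 1.328.
Ratio = 31.89/1.328 = cos²(29.8°)/cos²(79.8°) ≈ 24.0.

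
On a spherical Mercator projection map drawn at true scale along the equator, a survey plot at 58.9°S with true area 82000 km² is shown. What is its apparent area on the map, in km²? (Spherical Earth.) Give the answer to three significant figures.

The Mercator projection is conformal; its linear scale factor is the same in every direction and equals sec φ = 1/cos φ.
Areal scale = k² = sec²φ = 1/cos²(58.9°) = 1/0.5165² = 3.748.
Apparent area = 82000 × 3.748 ≈ 307000 km².

307000 km²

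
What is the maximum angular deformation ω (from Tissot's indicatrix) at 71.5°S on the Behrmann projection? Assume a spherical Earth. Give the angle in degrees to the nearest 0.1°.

The Behrmann projection is cylindrical equal-area with φ₀ = 30°. A cylindrical equal-area projection with standard parallel φ₀ has meridian scale h = cos φ / cos φ₀ and parallel scale k = cos φ₀ / cos φ (so areas are preserved, h·k = 1).
At 71.5°: h = 0.3664, k = 2.729; principal scales a = 2.729, b = 0.3664.
sin(ω/2) = (a − b)/(a + b) = 2.363/3.096 = 0.7633, so ω = 2 arcsin(0.7633) ≈ 99.5°.

99.5°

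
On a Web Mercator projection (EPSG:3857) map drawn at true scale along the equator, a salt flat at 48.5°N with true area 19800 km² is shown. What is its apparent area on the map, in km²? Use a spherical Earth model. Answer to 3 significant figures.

For Mercator, h = k = sec φ (a conformal cylindrical projection has a single point scale, 1/cos φ).
Areal scale = k² = sec²φ = 1/cos²(48.5°) = 1/0.6626² = 2.278.
Apparent area = 19800 × 2.278 ≈ 45100 km².

45100 km²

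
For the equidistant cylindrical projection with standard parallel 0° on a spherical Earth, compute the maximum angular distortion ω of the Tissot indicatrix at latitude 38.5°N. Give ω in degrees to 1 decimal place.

Plate carrée maps x = Rλ, y = Rφ. The meridian scale is h = 1 and the parallel scale is k = 1/cos φ = sec φ.
At 38.5°: h = 1.000, k = 1.278; principal scales a = 1.278, b = 1.000.
sin(ω/2) = (a − b)/(a + b) = 0.2778/2.278 = 0.1220, so ω = 2 arcsin(0.1220) ≈ 14.0°.

14.0°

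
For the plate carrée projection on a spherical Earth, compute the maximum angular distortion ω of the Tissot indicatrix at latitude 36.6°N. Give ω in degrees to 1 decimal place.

12.6°

In the plate carrée (x = Rλ, y = Rφ), meridians are true-scale (h = 1) and parallels are stretched by k = sec φ.
At 36.6°: h = 1.000, k = 1.246; principal scales a = 1.246, b = 1.000.
sin(ω/2) = (a − b)/(a + b) = 0.2456/2.246 = 0.1094, so ω = 2 arcsin(0.1094) ≈ 12.6°.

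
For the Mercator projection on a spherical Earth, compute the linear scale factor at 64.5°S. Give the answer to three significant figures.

2.32

Mercator is conformal, so the point scale is isotropic: h = k = sec φ = 1/cos φ.
k = 1/cos 64.5° = 1/0.4305 = 2.323.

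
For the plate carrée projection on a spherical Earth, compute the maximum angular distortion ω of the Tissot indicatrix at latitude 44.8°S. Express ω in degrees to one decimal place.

19.6°

Plate carrée maps x = Rλ, y = Rφ. The meridian scale is h = 1 and the parallel scale is k = 1/cos φ = sec φ.
At 44.8°: h = 1.000, k = 1.409; principal scales a = 1.409, b = 1.000.
sin(ω/2) = (a − b)/(a + b) = 0.4093/2.409 = 0.1699, so ω = 2 arcsin(0.1699) ≈ 19.6°.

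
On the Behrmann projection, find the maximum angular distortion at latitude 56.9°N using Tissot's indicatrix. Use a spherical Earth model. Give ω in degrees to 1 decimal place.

51.1°

Behrmann is a cylindrical equal-area projection with standard parallels at ±30°. A cylindrical equal-area projection with standard parallel φ₀ has meridian scale h = cos φ / cos φ₀ and parallel scale k = cos φ₀ / cos φ (so areas are preserved, h·k = 1).
At 56.9°: h = 0.6306, k = 1.586; principal scales a = 1.586, b = 0.6306.
sin(ω/2) = (a − b)/(a + b) = 0.9552/2.216 = 0.4310, so ω = 2 arcsin(0.4310) ≈ 51.1°.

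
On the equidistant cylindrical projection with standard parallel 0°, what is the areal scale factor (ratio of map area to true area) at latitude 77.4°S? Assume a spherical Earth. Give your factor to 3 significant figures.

4.58

In the plate carrée (x = Rλ, y = Rφ), meridians are true-scale (h = 1) and parallels are stretched by k = sec φ.
Areal scale = h·k = 1 × sec φ; at 77.4°, h = 1.000, k = 4.584, so h·k = 4.584.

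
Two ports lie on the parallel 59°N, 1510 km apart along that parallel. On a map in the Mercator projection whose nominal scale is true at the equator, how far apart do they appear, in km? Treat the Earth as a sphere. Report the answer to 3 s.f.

2930 km

Mercator is conformal, so the point scale is isotropic: h = k = sec φ = 1/cos φ.
Along the parallel, k = sec 59° = 1/0.5150 = 1.942.
Map distance = 1510 × 1.942 ≈ 2930 km.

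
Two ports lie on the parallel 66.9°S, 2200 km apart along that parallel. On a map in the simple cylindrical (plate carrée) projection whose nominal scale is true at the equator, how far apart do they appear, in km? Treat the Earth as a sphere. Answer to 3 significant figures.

Plate carrée maps x = Rλ, y = Rφ. The meridian scale is h = 1 and the parallel scale is k = 1/cos φ = sec φ.
Along the parallel, k = sec 66.9° = 1/0.3923 = 2.549.
Map distance = 2200 × 2.549 ≈ 5610 km.

5610 km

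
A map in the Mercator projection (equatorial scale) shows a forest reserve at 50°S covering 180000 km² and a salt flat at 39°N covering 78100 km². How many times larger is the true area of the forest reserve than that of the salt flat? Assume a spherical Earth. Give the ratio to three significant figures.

1.58

Mercator's areal exaggeration is sec²φ; hence true area = (apparent area) · cos²φ.
True area of forest reserve: 180000 × cos²(50°) = 180000 × 0.4132 = 74370 km².
True area of salt flat: 78100 × cos²(39°) = 78100 × 0.6040 = 47170 km².
Ratio = 74370 / 47170 ≈ 1.58.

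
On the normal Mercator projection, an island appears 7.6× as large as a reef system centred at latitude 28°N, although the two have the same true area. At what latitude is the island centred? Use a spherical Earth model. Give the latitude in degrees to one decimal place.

71.3°

Mercator areal scale is sec²φ, so apparent-area ratio = sec²φ₁ / sec²φ₂ = cos²φ₂ / cos²φ₁.
cos²φ₂ / cos²φ₁ = 7.6  ⇒  cos φ₁ = cos 28° / √7.6 = 0.8829/2.757 = 0.3203.
φ₁ = arccos(0.3203) ≈ 71.3°.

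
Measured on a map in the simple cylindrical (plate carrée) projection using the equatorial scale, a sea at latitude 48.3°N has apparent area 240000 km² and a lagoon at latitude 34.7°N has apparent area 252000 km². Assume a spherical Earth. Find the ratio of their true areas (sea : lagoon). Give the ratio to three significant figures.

Plate carrée has h = 1 and k = sec φ, giving areal scale sec φ; true area = (apparent area) · cos φ.
True area of sea: 240000 × cos(48.3°) = 240000 × 0.6652 = 159700 km².
True area of lagoon: 252000 × cos(34.7°) = 252000 × 0.8221 = 207200 km².
Ratio = 159700 / 207200 ≈ 0.771.

0.771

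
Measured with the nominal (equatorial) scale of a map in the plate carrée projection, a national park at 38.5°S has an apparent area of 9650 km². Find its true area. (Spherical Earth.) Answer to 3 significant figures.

7550 km²

For the equirectangular projection with φ₀ = 0 (plate carrée), h = 1 along meridians and k = sec φ along parallels.
Areal scale = h·k = 1 × sec φ; at 38.5°, h = 1.000, k = 1.278, so h·k = 1.278.
True area = apparent / (areal scale) = 9650 / 1.278 ≈ 7550 km².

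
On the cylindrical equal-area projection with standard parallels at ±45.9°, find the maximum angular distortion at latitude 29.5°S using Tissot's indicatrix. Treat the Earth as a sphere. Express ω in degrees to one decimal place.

For cylindrical equal-area with standard parallel φ₀, h = cos φ / cos φ₀ and k = cos φ₀ / cos φ, so h·k = 1.
At 29.5°: h = 1.251, k = 0.7996; principal scales a = 1.251, b = 0.7996.
sin(ω/2) = (a − b)/(a + b) = 0.4511/2.050 = 0.2200, so ω = 2 arcsin(0.2200) ≈ 25.4°.

25.4°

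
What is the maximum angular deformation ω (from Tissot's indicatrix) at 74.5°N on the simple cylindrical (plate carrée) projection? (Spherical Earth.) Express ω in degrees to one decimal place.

70.7°

For the equirectangular projection with φ₀ = 0 (plate carrée), h = 1 along meridians and k = sec φ along parallels.
At 74.5°: h = 1.000, k = 3.742; principal scales a = 3.742, b = 1.000.
sin(ω/2) = (a − b)/(a + b) = 2.742/4.742 = 0.5782, so ω = 2 arcsin(0.5782) ≈ 70.7°.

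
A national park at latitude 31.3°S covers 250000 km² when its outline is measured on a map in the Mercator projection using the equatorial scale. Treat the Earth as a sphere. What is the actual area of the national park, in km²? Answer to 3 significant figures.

183000 km²

The Mercator projection is conformal; its linear scale factor is the same in every direction and equals sec φ = 1/cos φ.
Areal scale = k² = sec²φ = 1/cos²(31.3°) = 1/0.8545² = 1.370.
True area = apparent / (areal scale) = 250000 / 1.370 ≈ 183000 km².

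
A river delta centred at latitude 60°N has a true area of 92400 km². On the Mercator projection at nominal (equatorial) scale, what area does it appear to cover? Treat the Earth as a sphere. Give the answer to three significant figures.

The Mercator projection is conformal; its linear scale factor is the same in every direction and equals sec φ = 1/cos φ.
Areal scale = k² = sec²φ = 1/cos²(60°) = 1/0.5000² = 4.000.
Apparent area = 92400 × 4.000 ≈ 370000 km².

370000 km²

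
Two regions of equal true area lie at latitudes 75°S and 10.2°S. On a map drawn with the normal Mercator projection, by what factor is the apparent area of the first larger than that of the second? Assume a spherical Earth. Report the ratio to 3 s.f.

Mercator is conformal with k = sec φ, so areal scale = k² = sec²φ.
At 75°: sec²(75°) = 1/0.2588² = 14.93.
At 10.2°: sec²(10.2°) = 1/0.9842² = 1.032.
Ratio = 14.93/1.032 = cos²(10.2°)/cos²(75°) ≈ 14.5.

14.5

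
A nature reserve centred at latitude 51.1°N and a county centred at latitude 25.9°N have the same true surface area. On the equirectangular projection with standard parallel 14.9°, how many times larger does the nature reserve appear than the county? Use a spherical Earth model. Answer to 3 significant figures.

1.43

In the equirectangular projection with standard parallel φ₀ = 14.9° (x = Rλ cos φ₀, y = Rφ), meridians are true-scale (h = 1) and the parallel scale is k = cos φ₀ / cos φ.
Areal scale at 51.1°: h·k = 1.000 × 1.539 = 1.539.
Areal scale at 25.9°: h·k = 1.000 × 1.074 = 1.074.
Ratio = 1.539/1.074 ≈ 1.43.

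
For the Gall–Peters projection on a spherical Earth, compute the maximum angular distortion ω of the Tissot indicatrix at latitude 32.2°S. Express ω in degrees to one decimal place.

20.5°

The Gall–Peters projection is cylindrical equal-area with φ₀ = 45°. A cylindrical equal-area projection with standard parallel φ₀ has meridian scale h = cos φ / cos φ₀ and parallel scale k = cos φ₀ / cos φ (so areas are preserved, h·k = 1).
At 32.2°: h = 1.197, k = 0.8356; principal scales a = 1.197, b = 0.8356.
sin(ω/2) = (a − b)/(a + b) = 0.3611/2.032 = 0.1777, so ω = 2 arcsin(0.1777) ≈ 20.5°.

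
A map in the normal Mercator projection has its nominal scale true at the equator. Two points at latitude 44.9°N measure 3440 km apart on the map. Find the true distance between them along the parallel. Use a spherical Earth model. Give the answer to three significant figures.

2440 km

Mercator is conformal, so the point scale is isotropic: h = k = sec φ = 1/cos φ.
Along the parallel at 44.9°, map distances are exaggerated by k = sec 44.9° = 1.412.
True distance = 3440 / 1.412 = 3440 × cos 44.9° ≈ 2440 km.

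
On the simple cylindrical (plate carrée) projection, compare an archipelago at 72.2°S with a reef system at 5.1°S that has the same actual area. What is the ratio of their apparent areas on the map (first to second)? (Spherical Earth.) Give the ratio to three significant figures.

3.26

For the equirectangular projection with φ₀ = 0 (plate carrée), h = 1 along meridians and k = sec φ along parallels.
Areal scale at 72.2°: h·k = 1.000 × 3.271 = 3.271.
Areal scale at 5.1°: h·k = 1.000 × 1.004 = 1.004.
Ratio = 3.271/1.004 ≈ 3.26.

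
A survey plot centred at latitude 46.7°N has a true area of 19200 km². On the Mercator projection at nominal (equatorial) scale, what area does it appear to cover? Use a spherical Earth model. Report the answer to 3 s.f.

The Mercator projection is conformal; its linear scale factor is the same in every direction and equals sec φ = 1/cos φ.
Areal scale = k² = sec²φ = 1/cos²(46.7°) = 1/0.6858² = 2.126.
Apparent area = 19200 × 2.126 ≈ 40800 km².

40800 km²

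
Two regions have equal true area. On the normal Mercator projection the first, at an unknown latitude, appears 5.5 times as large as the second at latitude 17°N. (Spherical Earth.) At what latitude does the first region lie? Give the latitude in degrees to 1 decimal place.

65.9°

Mercator areal scale is sec²φ, so apparent-area ratio = sec²φ₁ / sec²φ₂ = cos²φ₂ / cos²φ₁.
cos²φ₂ / cos²φ₁ = 5.5  ⇒  cos φ₁ = cos 17° / √5.5 = 0.9563/2.345 = 0.4078.
φ₁ = arccos(0.4078) ≈ 65.9°.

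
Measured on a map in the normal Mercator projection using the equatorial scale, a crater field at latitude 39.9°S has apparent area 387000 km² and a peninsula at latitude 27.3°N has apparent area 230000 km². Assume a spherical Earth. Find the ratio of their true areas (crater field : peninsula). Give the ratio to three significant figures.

1.25

On Mercator the areal scale is sec²φ, so true area = apparent × cos²φ.
True area of crater field: 387000 × cos²(39.9°) = 387000 × 0.5885 = 227800 km².
True area of peninsula: 230000 × cos²(27.3°) = 230000 × 0.7896 = 181600 km².
Ratio = 227800 / 181600 ≈ 1.25.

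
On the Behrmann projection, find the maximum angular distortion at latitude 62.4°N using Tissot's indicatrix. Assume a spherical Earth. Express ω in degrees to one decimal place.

The Behrmann projection is cylindrical equal-area with φ₀ = 30°. For cylindrical equal-area with standard parallel φ₀, h = cos φ / cos φ₀ and k = cos φ₀ / cos φ, so h·k = 1.
At 62.4°: h = 0.5350, k = 1.869; principal scales a = 1.869, b = 0.5350.
sin(ω/2) = (a − b)/(a + b) = 1.334/2.404 = 0.5550, so ω = 2 arcsin(0.5550) ≈ 67.4°.

67.4°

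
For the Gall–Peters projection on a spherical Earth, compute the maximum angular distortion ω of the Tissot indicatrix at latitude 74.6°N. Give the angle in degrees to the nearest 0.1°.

97.7°

Gall–Peters is a cylindrical equal-area projection with standard parallels at ±45°. Cylindrical equal-area (φ₀ = 45°): h = cos φ / cos 45° along meridians, k = cos 45° / cos φ along parallels; h·k = 1.
At 74.6°: h = 0.3756, k = 2.663; principal scales a = 2.663, b = 0.3756.
sin(ω/2) = (a − b)/(a + b) = 2.287/3.038 = 0.7528, so ω = 2 arcsin(0.7528) ≈ 97.7°.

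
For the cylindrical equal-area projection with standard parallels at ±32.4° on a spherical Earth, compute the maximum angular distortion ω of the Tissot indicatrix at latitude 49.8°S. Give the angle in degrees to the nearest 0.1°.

30.4°

For cylindrical equal-area with standard parallel φ₀, h = cos φ / cos φ₀ and k = cos φ₀ / cos φ, so h·k = 1.
At 49.8°: h = 0.7645, k = 1.308; principal scales a = 1.308, b = 0.7645.
sin(ω/2) = (a − b)/(a + b) = 0.5436/2.073 = 0.2623, so ω = 2 arcsin(0.2623) ≈ 30.4°.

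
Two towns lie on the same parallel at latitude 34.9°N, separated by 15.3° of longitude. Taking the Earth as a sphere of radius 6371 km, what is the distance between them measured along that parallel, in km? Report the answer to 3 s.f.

1400 km

Arc length along a parallel = R cos φ · Δλ (with Δλ in radians).
= 6371 × cos 34.9° × (15.3° × π/180) = 6371 × 0.8202 × 0.2670 ≈ 1400 km.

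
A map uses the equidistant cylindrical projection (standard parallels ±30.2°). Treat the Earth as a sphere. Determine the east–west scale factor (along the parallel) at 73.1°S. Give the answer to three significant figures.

With standard parallel φ₀ = 30.2°, the equirectangular projection gives x = Rλ cos φ₀, y = Rφ, so h = 1 and k = cos 30.2° / cos φ.
k = cos 30.2° / cos 73.1° = 0.8643/0.2907 = 2.973.

2.97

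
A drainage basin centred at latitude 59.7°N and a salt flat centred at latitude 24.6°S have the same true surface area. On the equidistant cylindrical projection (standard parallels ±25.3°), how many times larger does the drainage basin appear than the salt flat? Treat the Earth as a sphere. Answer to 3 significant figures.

1.80

The equidistant cylindrical projection with φ₀ = 25.3° has h = 1 (meridians true) and k = cos φ₀ / cos φ along parallels.
Areal scale at 59.7°: h·k = 1.000 × 1.792 = 1.792.
Areal scale at 24.6°: h·k = 1.000 × 0.9943 = 0.9943.
Ratio = 1.792/0.9943 ≈ 1.80.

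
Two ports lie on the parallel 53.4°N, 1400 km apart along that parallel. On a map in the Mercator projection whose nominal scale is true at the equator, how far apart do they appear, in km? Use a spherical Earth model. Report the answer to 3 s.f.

2350 km

For Mercator, h = k = sec φ (a conformal cylindrical projection has a single point scale, 1/cos φ).
Along the parallel, k = sec 53.4° = 1/0.5962 = 1.677.
Map distance = 1400 × 1.677 ≈ 2350 km.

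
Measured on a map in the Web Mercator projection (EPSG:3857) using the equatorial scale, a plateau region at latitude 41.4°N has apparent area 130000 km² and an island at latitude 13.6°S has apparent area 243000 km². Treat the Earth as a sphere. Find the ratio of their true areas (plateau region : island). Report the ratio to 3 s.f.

Since Mercator area scale is 1/cos²φ, the true area equals the apparent area multiplied by cos²φ.
True area of plateau region: 130000 × cos²(41.4°) = 130000 × 0.5627 = 73150 km².
True area of island: 243000 × cos²(13.6°) = 243000 × 0.9447 = 229600 km².
Ratio = 73150 / 229600 ≈ 0.319.

0.319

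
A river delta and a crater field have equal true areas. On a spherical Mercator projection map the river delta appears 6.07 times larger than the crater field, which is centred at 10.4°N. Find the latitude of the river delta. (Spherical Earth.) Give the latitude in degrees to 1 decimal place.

Mercator areal scale is sec²φ, so apparent-area ratio = sec²φ₁ / sec²φ₂ = cos²φ₂ / cos²φ₁.
cos²φ₂ / cos²φ₁ = 6.07  ⇒  cos φ₁ = cos 10.4° / √6.07 = 0.9836/2.464 = 0.3992.
φ₁ = arccos(0.3992) ≈ 66.5°.

66.5°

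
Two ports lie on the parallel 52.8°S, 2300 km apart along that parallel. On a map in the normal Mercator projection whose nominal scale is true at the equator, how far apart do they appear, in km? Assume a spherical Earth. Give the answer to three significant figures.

3800 km

Mercator is conformal, so the point scale is isotropic: h = k = sec φ = 1/cos φ.
Along the parallel, k = sec 52.8° = 1/0.6046 = 1.654.
Map distance = 2300 × 1.654 ≈ 3800 km.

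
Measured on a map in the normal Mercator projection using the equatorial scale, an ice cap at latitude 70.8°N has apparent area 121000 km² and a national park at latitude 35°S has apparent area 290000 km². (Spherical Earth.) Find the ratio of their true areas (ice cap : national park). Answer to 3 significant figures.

Since Mercator area scale is 1/cos²φ, the true area equals the apparent area multiplied by cos²φ.
True area of ice cap: 121000 × cos²(70.8°) = 121000 × 0.1082 = 13090 km².
True area of national park: 290000 × cos²(35°) = 290000 × 0.6710 = 194600 km².
Ratio = 13090 / 194600 ≈ 0.0673.

0.0673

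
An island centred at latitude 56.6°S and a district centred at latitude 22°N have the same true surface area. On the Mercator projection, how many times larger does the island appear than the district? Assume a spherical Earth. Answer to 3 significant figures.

2.84

On Mercator, area is exaggerated by sec²φ = 1/cos²φ.
At 56.6°: sec²(56.6°) = 1/0.5505² = 3.300.
At 22°: sec²(22°) = 1/0.9272² = 1.163.
Ratio = 3.300/1.163 = cos²(22°)/cos²(56.6°) ≈ 2.84.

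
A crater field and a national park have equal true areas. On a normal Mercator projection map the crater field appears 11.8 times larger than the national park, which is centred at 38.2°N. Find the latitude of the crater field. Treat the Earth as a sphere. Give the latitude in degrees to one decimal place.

76.8°

Mercator areal scale is sec²φ, so apparent-area ratio = sec²φ₁ / sec²φ₂ = cos²φ₂ / cos²φ₁.
cos²φ₂ / cos²φ₁ = 11.8  ⇒  cos φ₁ = cos 38.2° / √11.8 = 0.7859/3.435 = 0.2288.
φ₁ = arccos(0.2288) ≈ 76.8°.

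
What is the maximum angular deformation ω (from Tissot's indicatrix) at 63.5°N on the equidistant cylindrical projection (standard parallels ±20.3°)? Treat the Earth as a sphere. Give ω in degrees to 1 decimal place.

With standard parallel φ₀ = 20.3°, the equirectangular projection gives x = Rλ cos φ₀, y = Rφ, so h = 1 and k = cos 20.3° / cos φ.
At 63.5°: h = 1.000, k = 2.102; principal scales a = 2.102, b = 1.000.
sin(ω/2) = (a − b)/(a + b) = 1.102/3.102 = 0.3552, so ω = 2 arcsin(0.3552) ≈ 41.6°.

41.6°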